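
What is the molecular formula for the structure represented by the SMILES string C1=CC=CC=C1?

C6H6

Heavy atoms from the SMILES: 6 C.
Implicit hydrogens by atom environment:
  6 × C (aromatic): 1 H each → 6
  Total hydrogens = 6.
Molecular formula: C6H6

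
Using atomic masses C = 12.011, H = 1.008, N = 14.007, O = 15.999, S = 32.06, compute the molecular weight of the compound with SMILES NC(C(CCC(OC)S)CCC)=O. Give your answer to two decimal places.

205.32

Molecular formula: C9H19NO2S.
M = 9×12.011 + 19×1.008 + 1×14.007 + 2×15.999 + 1×32.06 = 205.32 g/mol.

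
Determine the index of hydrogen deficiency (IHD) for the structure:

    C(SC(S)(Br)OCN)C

Molecular formula from the SMILES: C4H10BrNOS2.
DoU = (2C + 2 + N − H − X)/2 = (2·4 + 2 + 1 − 10 − 1)/2 = 0/2 = 0.
(Structurally: 0 ring(s) + 0 π bond(s) = 0.)

0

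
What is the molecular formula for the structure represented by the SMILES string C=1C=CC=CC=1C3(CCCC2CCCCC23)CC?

Heavy atoms from the SMILES: 18 C.
Implicit hydrogens by atom environment:
  8 × C: 2 H each → 16
  5 × C (aromatic): 1 H each → 5
  2 × C: 1 H each → 2
  1 × C: 3 H
  1 × C: no H
  1 × C (aromatic): no H
  Total hydrogens = 26.
Molecular formula: C18H26

C18H26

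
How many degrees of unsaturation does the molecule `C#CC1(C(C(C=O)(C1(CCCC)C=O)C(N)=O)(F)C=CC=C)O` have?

8

Molecular formula from the SMILES: C17H20FNO4.
DoU = (2C + 2 + N − H − X)/2 = (2·17 + 2 + 1 − 20 − 1)/2 = 16/2 = 8.
(Structurally: 1 ring(s) + 7 π bond(s) = 8.)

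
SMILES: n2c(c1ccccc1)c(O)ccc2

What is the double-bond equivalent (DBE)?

Molecular formula from the SMILES: C11H9NO.
DoU = (2C + 2 + N − H − X)/2 = (2·11 + 2 + 1 − 9 − 0)/2 = 16/2 = 8.
(Structurally: 2 ring(s) + 6 π bond(s) = 8.)

8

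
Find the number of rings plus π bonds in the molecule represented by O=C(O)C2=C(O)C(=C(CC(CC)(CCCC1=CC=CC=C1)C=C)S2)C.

9

Molecular formula from the SMILES: C21H26O3S.
DoU = (2C + 2 + N − H − X)/2 = (2·21 + 2 + 0 − 26 − 0)/2 = 18/2 = 9.
(Structurally: 2 ring(s) + 7 π bond(s) = 9.)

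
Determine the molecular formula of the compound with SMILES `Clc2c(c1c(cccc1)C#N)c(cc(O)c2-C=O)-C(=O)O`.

Heavy atoms from the SMILES: 15 C, 1 Cl, 1 N, 4 O.
Implicit hydrogens by atom environment:
  7 × C (aromatic): no H
  5 × C (aromatic): 1 H each → 5
  2 × C: no H
  2 × O: 1 H each → 2
  2 × O: no H
  1 × C: 1 H
  1 × Cl: no H
  1 × N: no H
  Total hydrogens = 8.
Molecular formula: C15H8ClNO4

C15H8ClNO4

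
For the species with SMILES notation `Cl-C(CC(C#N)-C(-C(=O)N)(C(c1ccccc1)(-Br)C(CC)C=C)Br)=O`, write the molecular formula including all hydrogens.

C18H19Br2ClN2O2

Heavy atoms from the SMILES: 2 Br, 18 C, 1 Cl, 2 N, 2 O.
Implicit hydrogens by atom environment:
  5 × C (aromatic): 1 H each → 5
  5 × C: no H
  3 × C: 2 H each → 6
  3 × C: 1 H each → 3
  2 × Br: no H
  2 × O: no H
  1 × C: 3 H
  1 × C (aromatic): no H
  1 × Cl: no H
  1 × N: 2 H
  1 × N: no H
  Total hydrogens = 19.
Molecular formula: C18H19Br2ClN2O2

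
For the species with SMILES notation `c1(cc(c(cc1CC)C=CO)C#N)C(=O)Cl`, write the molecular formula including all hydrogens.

Heavy atoms from the SMILES: 12 C, 1 Cl, 1 N, 2 O.
Implicit hydrogens by atom environment:
  4 × C (aromatic): no H
  2 × C (aromatic): 1 H each → 2
  2 × C: 1 H each → 2
  2 × C: no H
  1 × C: 3 H
  1 × C: 2 H
  1 × Cl: no H
  1 × N: no H
  1 × O: 1 H
  1 × O: no H
  Total hydrogens = 10.
Molecular formula: C12H10ClNO2

C12H10ClNO2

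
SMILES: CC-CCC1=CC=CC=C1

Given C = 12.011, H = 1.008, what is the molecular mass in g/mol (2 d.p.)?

Molecular formula: C10H14.
M = 10×12.011 + 14×1.008 = 134.22 g/mol.

134.22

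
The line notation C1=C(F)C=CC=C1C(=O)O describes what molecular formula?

C7H5FO2

Heavy atoms from the SMILES: 7 C, 1 F, 2 O.
Implicit hydrogens by atom environment:
  4 × C (aromatic): 1 H each → 4
  2 × C (aromatic): no H
  1 × C: no H
  1 × F: no H
  1 × O: 1 H
  1 × O: no H
  Total hydrogens = 5.
Molecular formula: C7H5FO2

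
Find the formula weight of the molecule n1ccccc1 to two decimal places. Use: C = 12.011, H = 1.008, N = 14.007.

79.10

Molecular formula: C5H5N.
M = 5×12.011 + 5×1.008 + 1×14.007 = 79.10 g/mol.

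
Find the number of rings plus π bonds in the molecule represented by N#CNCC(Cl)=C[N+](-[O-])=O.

Molecular formula from the SMILES: C4H4ClN3O2.
DoU = (2C + 2 + N − H − X)/2 = (2·4 + 2 + 3 − 4 − 1)/2 = 8/2 = 4.
(Structurally: 0 ring(s) + 4 π bond(s) = 4.)

4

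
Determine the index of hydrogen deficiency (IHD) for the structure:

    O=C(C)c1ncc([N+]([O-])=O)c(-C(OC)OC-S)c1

6

Molecular formula from the SMILES: C10H12N2O5S.
DoU = (2C + 2 + N − H − X)/2 = (2·10 + 2 + 2 − 12 − 0)/2 = 12/2 = 6.
(Structurally: 1 ring(s) + 5 π bond(s) = 6.)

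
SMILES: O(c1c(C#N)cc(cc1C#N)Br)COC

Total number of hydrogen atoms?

Hydrogens are implicit in SMILES; fill each atom to its normal valence:
  4 × C (aromatic): no H
  2 × C (aromatic): 1 H each → 2
  2 × C: no H
  2 × N: no H
  2 × O: no H
  1 × Br: no H
  1 × C: 3 H
  1 × C: 2 H
  Total hydrogens = 7.

7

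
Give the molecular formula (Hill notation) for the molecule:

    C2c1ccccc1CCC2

Heavy atoms from the SMILES: 10 C.
Implicit hydrogens by atom environment:
  4 × C: 2 H each → 8
  4 × C (aromatic): 1 H each → 4
  2 × C (aromatic): no H
  Total hydrogens = 12.
Molecular formula: C10H12

C10H12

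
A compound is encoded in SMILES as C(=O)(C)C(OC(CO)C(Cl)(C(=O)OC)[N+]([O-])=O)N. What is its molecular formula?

C8H13ClN2O7

Heavy atoms from the SMILES: 8 C, 1 Cl, 2 N, 7 O.
Implicit hydrogens by atom environment:
  5 × O: no H
  3 × C: no H
  2 × C: 3 H each → 6
  2 × C: 1 H each → 2
  1 × C: 2 H
  1 × Cl: no H
  1 × N: 2 H
  1 × N (charge +1): no H
  1 × O: 1 H
  1 × O (charge -1): no H
  Total hydrogens = 13.
Molecular formula: C8H13ClN2O7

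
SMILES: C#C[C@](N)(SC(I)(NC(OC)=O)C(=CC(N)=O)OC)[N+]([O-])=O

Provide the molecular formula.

Heavy atoms from the SMILES: 10 C, 1 I, 4 N, 6 O, 1 S.
Implicit hydrogens by atom environment:
  6 × C: no H
  5 × O: no H
  2 × C: 3 H each → 6
  2 × C: 1 H each → 2
  2 × N: 2 H each → 4
  1 × I: no H
  1 × N: 1 H
  1 × N (charge +1): no H
  1 × O (charge -1): no H
  1 × S: no H
  Total hydrogens = 13.
Molecular formula: C10H13IN4O6S

C10H13IN4O6S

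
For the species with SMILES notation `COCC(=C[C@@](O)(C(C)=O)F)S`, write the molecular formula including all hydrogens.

C7H11FO3S

Heavy atoms from the SMILES: 7 C, 1 F, 3 O, 1 S.
Implicit hydrogens by atom environment:
  3 × C: no H
  2 × C: 3 H each → 6
  2 × O: no H
  1 × C: 2 H
  1 × C: 1 H
  1 × F: no H
  1 × O: 1 H
  1 × S: 1 H
  Total hydrogens = 11.
Molecular formula: C7H11FO3S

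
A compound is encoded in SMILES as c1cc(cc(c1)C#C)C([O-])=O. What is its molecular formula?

Heavy atoms from the SMILES: 9 C, 2 O.
Implicit hydrogens by atom environment:
  4 × C (aromatic): 1 H each → 4
  2 × C (aromatic): no H
  2 × C: no H
  1 × C: 1 H
  1 × O: no H
  1 × O (charge -1): no H
  Total hydrogens = 5.
Net charge -1.
Molecular formula: C9H5O2-

C9H5O2-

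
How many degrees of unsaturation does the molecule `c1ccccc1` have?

4

Molecular formula from the SMILES: C6H6.
DoU = (2C + 2 + N − H − X)/2 = (2·6 + 2 + 0 − 6 − 0)/2 = 8/2 = 4.
(Structurally: 1 ring(s) + 3 π bond(s) = 4.)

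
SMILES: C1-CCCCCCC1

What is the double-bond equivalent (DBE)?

1

Molecular formula from the SMILES: C8H16.
DoU = (2C + 2 + N − H − X)/2 = (2·8 + 2 + 0 − 16 − 0)/2 = 2/2 = 1.
(Structurally: 1 ring(s) + 0 π bond(s) = 1.)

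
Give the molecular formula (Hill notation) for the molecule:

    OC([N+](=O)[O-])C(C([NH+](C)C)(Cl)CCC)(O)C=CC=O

Heavy atoms from the SMILES: 11 C, 1 Cl, 2 N, 5 O.
Implicit hydrogens by atom environment:
  4 × C: 1 H each → 4
  3 × C: 3 H each → 9
  2 × C: 2 H each → 4
  2 × C: no H
  2 × O: 1 H each → 2
  2 × O: no H
  1 × Cl: no H
  1 × N (charge +1): 1 H
  1 × N (charge +1): no H
  1 × O (charge -1): no H
  Total hydrogens = 20.
Net charge +1.
Molecular formula: C11H20ClN2O5+

C11H20ClN2O5+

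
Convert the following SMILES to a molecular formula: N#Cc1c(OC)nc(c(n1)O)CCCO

C9H11N3O3

Heavy atoms from the SMILES: 9 C, 3 N, 3 O.
Implicit hydrogens by atom environment:
  4 × C (aromatic): no H
  3 × C: 2 H each → 6
  2 × N (aromatic): no H
  2 × O: 1 H each → 2
  1 × C: 3 H
  1 × C: no H
  1 × N: no H
  1 × O: no H
  Total hydrogens = 11.
Molecular formula: C9H11N3O3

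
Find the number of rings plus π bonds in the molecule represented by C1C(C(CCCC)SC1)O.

1

Molecular formula from the SMILES: C8H16OS.
DoU = (2C + 2 + N − H − X)/2 = (2·8 + 2 + 0 − 16 − 0)/2 = 2/2 = 1.
(Structurally: 1 ring(s) + 0 π bond(s) = 1.)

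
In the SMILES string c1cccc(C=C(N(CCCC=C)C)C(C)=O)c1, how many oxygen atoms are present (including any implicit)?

The symbol for oxygen appears 1 time in the SMILES.

1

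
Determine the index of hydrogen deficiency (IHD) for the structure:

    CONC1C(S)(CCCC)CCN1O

1

Molecular formula from the SMILES: C9H20N2O2S.
DoU = (2C + 2 + N − H − X)/2 = (2·9 + 2 + 2 − 20 − 0)/2 = 2/2 = 1.
(Structurally: 1 ring(s) + 0 π bond(s) = 1.)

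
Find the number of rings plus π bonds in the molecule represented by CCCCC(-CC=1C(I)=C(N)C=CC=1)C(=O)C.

Molecular formula from the SMILES: C14H20INO.
DoU = (2C + 2 + N − H − X)/2 = (2·14 + 2 + 1 − 20 − 1)/2 = 10/2 = 5.
(Structurally: 1 ring(s) + 4 π bond(s) = 5.)

5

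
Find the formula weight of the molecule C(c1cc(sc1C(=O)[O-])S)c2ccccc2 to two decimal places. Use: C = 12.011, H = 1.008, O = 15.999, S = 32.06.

249.32

Molecular formula: C12H9O2S2-.
M = 12×12.011 + 9×1.008 + 2×15.999 + 2×32.06 = 249.32 g/mol.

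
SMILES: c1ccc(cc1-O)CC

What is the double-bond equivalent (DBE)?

4

Molecular formula from the SMILES: C8H10O.
DoU = (2C + 2 + N − H − X)/2 = (2·8 + 2 + 0 − 10 − 0)/2 = 8/2 = 4.
(Structurally: 1 ring(s) + 3 π bond(s) = 4.)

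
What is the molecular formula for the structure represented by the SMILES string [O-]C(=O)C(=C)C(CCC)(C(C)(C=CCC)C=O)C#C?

C16H21O3-

Heavy atoms from the SMILES: 16 C, 3 O.
Implicit hydrogens by atom environment:
  5 × C: no H
  4 × C: 2 H each → 8
  4 × C: 1 H each → 4
  3 × C: 3 H each → 9
  2 × O: no H
  1 × O (charge -1): no H
  Total hydrogens = 21.
Net charge -1.
Molecular formula: C16H21O3-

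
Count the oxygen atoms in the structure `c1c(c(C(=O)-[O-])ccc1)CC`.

2

The symbol for oxygen appears 2 times in the SMILES.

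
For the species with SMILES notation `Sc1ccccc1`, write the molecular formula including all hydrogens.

C6H6S

Heavy atoms from the SMILES: 6 C, 1 S.
Implicit hydrogens by atom environment:
  5 × C (aromatic): 1 H each → 5
  1 × C (aromatic): no H
  1 × S: 1 H
  Total hydrogens = 6.
Molecular formula: C6H6S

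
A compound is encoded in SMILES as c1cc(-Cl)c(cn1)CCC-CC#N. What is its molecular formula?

Heavy atoms from the SMILES: 10 C, 1 Cl, 2 N.
Implicit hydrogens by atom environment:
  4 × C: 2 H each → 8
  3 × C (aromatic): 1 H each → 3
  2 × C (aromatic): no H
  1 × C: no H
  1 × Cl: no H
  1 × N (aromatic): no H
  1 × N: no H
  Total hydrogens = 11.
Molecular formula: C10H11ClN2

C10H11ClN2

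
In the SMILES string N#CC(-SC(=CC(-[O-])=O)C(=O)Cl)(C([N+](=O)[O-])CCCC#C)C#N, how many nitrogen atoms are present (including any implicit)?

3

The symbol for nitrogen appears 3 times in the SMILES.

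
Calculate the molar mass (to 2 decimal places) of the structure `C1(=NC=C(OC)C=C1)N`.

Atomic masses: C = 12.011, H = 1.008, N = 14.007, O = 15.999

Molecular formula: C6H8N2O.
M = 6×12.011 + 8×1.008 + 2×14.007 + 1×15.999 = 124.14 g/mol.

124.14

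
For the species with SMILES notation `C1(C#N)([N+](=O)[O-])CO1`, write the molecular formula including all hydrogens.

Heavy atoms from the SMILES: 3 C, 2 N, 3 O.
Implicit hydrogens by atom environment:
  2 × C: no H
  2 × O: no H
  1 × C: 2 H
  1 × N: no H
  1 × N (charge +1): no H
  1 × O (charge -1): no H
  Total hydrogens = 2.
Molecular formula: C3H2N2O3

C3H2N2O3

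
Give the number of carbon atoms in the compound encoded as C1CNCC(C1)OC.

The symbol for carbon appears 6 times in the SMILES.

6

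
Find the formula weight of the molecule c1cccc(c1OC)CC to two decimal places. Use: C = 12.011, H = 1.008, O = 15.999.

Molecular formula: C9H12O.
M = 9×12.011 + 12×1.008 + 1×15.999 = 136.19 g/mol.

136.19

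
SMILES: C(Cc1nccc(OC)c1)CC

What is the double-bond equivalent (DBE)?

4

Molecular formula from the SMILES: C10H15NO.
DoU = (2C + 2 + N − H − X)/2 = (2·10 + 2 + 1 − 15 − 0)/2 = 8/2 = 4.
(Structurally: 1 ring(s) + 3 π bond(s) = 4.)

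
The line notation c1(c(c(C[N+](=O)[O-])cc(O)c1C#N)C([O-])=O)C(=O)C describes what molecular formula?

C11H7N2O6-

Heavy atoms from the SMILES: 11 C, 2 N, 6 O.
Implicit hydrogens by atom environment:
  5 × C (aromatic): no H
  3 × C: no H
  3 × O: no H
  2 × O (charge -1): no H
  1 × C: 3 H
  1 × C: 2 H
  1 × C (aromatic): 1 H
  1 × N: no H
  1 × N (charge +1): no H
  1 × O: 1 H
  Total hydrogens = 7.
Net charge -1.
Molecular formula: C11H7N2O6-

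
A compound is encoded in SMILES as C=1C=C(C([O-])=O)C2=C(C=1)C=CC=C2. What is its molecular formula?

C11H7O2-

Heavy atoms from the SMILES: 11 C, 2 O.
Implicit hydrogens by atom environment:
  7 × C (aromatic): 1 H each → 7
  3 × C (aromatic): no H
  1 × C: no H
  1 × O: no H
  1 × O (charge -1): no H
  Total hydrogens = 7.
Net charge -1.
Molecular formula: C11H7O2-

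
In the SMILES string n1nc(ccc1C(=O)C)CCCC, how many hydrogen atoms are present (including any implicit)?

14

Hydrogens are implicit in SMILES; fill each atom to its normal valence:
  3 × C: 2 H each → 6
  2 × C: 3 H each → 6
  2 × C (aromatic): 1 H each → 2
  2 × C (aromatic): no H
  2 × N (aromatic): no H
  1 × C: no H
  1 × O: no H
  Total hydrogens = 14.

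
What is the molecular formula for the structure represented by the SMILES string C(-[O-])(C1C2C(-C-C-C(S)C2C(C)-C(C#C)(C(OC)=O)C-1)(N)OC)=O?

C17H24NO5S-

Heavy atoms from the SMILES: 17 C, 1 N, 5 O, 1 S.
Implicit hydrogens by atom environment:
  6 × C: 1 H each → 6
  5 × C: no H
  4 × O: no H
  3 × C: 3 H each → 9
  3 × C: 2 H each → 6
  1 × N: 2 H
  1 × O (charge -1): no H
  1 × S: 1 H
  Total hydrogens = 24.
Net charge -1.
Molecular formula: C17H24NO5S-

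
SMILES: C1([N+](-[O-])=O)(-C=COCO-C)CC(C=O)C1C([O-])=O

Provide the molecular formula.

Heavy atoms from the SMILES: 10 C, 1 N, 7 O.
Implicit hydrogens by atom environment:
  5 × C: 1 H each → 5
  5 × O: no H
  2 × C: 2 H each → 4
  2 × C: no H
  2 × O (charge -1): no H
  1 × C: 3 H
  1 × N (charge +1): no H
  Total hydrogens = 12.
Net charge -1.
Molecular formula: C10H12NO7-

C10H12NO7-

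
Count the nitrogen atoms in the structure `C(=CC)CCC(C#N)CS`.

1

The symbol for nitrogen appears 1 time in the SMILES.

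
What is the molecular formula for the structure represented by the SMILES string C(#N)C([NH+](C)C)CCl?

Heavy atoms from the SMILES: 5 C, 1 Cl, 2 N.
Implicit hydrogens by atom environment:
  2 × C: 3 H each → 6
  1 × C: 2 H
  1 × C: 1 H
  1 × C: no H
  1 × Cl: no H
  1 × N (charge +1): 1 H
  1 × N: no H
  Total hydrogens = 10.
Net charge +1.
Molecular formula: C5H10ClN2+

C5H10ClN2+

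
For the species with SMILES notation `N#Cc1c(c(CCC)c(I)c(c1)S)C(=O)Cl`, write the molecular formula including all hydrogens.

C11H9ClINOS

Heavy atoms from the SMILES: 11 C, 1 Cl, 1 I, 1 N, 1 O, 1 S.
Implicit hydrogens by atom environment:
  5 × C (aromatic): no H
  2 × C: 2 H each → 4
  2 × C: no H
  1 × C: 3 H
  1 × C (aromatic): 1 H
  1 × Cl: no H
  1 × I: no H
  1 × N: no H
  1 × O: no H
  1 × S: 1 H
  Total hydrogens = 9.
Molecular formula: C11H9ClINOS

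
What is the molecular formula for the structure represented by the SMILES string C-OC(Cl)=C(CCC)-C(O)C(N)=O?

Heavy atoms from the SMILES: 8 C, 1 Cl, 1 N, 3 O.
Implicit hydrogens by atom environment:
  3 × C: no H
  2 × C: 3 H each → 6
  2 × C: 2 H each → 4
  2 × O: no H
  1 × C: 1 H
  1 × Cl: no H
  1 × N: 2 H
  1 × O: 1 H
  Total hydrogens = 14.
Molecular formula: C8H14ClNO3

C8H14ClNO3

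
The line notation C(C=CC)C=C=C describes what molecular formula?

Heavy atoms from the SMILES: 7 C.
Implicit hydrogens by atom environment:
  3 × C: 1 H each → 3
  2 × C: 2 H each → 4
  1 × C: 3 H
  1 × C: no H
  Total hydrogens = 10.
Molecular formula: C7H10

C7H10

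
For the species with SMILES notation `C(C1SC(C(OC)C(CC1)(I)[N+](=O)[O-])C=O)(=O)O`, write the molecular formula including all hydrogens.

C9H12INO6S

Heavy atoms from the SMILES: 9 C, 1 I, 1 N, 6 O, 1 S.
Implicit hydrogens by atom environment:
  4 × C: 1 H each → 4
  4 × O: no H
  2 × C: 2 H each → 4
  2 × C: no H
  1 × C: 3 H
  1 × I: no H
  1 × N (charge +1): no H
  1 × O: 1 H
  1 × O (charge -1): no H
  1 × S: no H
  Total hydrogens = 12.
Molecular formula: C9H12INO6S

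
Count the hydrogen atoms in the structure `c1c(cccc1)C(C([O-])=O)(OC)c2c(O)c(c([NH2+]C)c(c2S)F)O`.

Hydrogens are implicit in SMILES; fill each atom to its normal valence:
  7 × C (aromatic): no H
  5 × C (aromatic): 1 H each → 5
  2 × C: 3 H each → 6
  2 × C: no H
  2 × O: 1 H each → 2
  2 × O: no H
  1 × F: no H
  1 × N (charge +1): 2 H
  1 × O (charge -1): no H
  1 × S: 1 H
  Total hydrogens = 16.

16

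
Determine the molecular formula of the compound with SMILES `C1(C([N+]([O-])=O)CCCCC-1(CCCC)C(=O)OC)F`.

Heavy atoms from the SMILES: 13 C, 1 F, 1 N, 4 O.
Implicit hydrogens by atom environment:
  7 × C: 2 H each → 14
  3 × O: no H
  2 × C: 3 H each → 6
  2 × C: 1 H each → 2
  2 × C: no H
  1 × F: no H
  1 × N (charge +1): no H
  1 × O (charge -1): no H
  Total hydrogens = 22.
Molecular formula: C13H22FNO4

C13H22FNO4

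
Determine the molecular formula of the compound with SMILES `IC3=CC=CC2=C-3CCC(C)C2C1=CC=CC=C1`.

C17H17I

Heavy atoms from the SMILES: 17 C, 1 I.
Implicit hydrogens by atom environment:
  8 × C (aromatic): 1 H each → 8
  4 × C (aromatic): no H
  2 × C: 2 H each → 4
  2 × C: 1 H each → 2
  1 × C: 3 H
  1 × I: no H
  Total hydrogens = 17.
Molecular formula: C17H17I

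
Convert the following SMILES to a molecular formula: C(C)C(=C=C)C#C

C7H8

Heavy atoms from the SMILES: 7 C.
Implicit hydrogens by atom environment:
  3 × C: no H
  2 × C: 2 H each → 4
  1 × C: 3 H
  1 × C: 1 H
  Total hydrogens = 8.
Molecular formula: C7H8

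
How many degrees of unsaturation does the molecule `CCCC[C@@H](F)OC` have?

0

Molecular formula from the SMILES: C6H13FO.
DoU = (2C + 2 + N − H − X)/2 = (2·6 + 2 + 0 − 13 − 1)/2 = 0/2 = 0.
(Structurally: 0 ring(s) + 0 π bond(s) = 0.)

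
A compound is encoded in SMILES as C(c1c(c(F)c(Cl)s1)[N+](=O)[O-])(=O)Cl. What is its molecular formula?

C5Cl2FNO3S

Heavy atoms from the SMILES: 5 C, 2 Cl, 1 F, 1 N, 3 O, 1 S.
Implicit hydrogens by atom environment:
  4 × C (aromatic): no H
  2 × Cl: no H
  2 × O: no H
  1 × C: no H
  1 × F: no H
  1 × N (charge +1): no H
  1 × O (charge -1): no H
  1 × S (aromatic): no H
  Total hydrogens = 0.
Molecular formula: C5Cl2FNO3S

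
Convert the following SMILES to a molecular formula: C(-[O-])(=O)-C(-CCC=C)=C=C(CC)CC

C12H17O2-

Heavy atoms from the SMILES: 12 C, 2 O.
Implicit hydrogens by atom environment:
  5 × C: 2 H each → 10
  4 × C: no H
  2 × C: 3 H each → 6
  1 × C: 1 H
  1 × O: no H
  1 × O (charge -1): no H
  Total hydrogens = 17.
Net charge -1.
Molecular formula: C12H17O2-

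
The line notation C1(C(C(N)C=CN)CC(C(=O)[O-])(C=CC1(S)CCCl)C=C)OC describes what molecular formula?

Heavy atoms from the SMILES: 16 C, 1 Cl, 2 N, 3 O, 1 S.
Implicit hydrogens by atom environment:
  8 × C: 1 H each → 8
  4 × C: 2 H each → 8
  3 × C: no H
  2 × N: 2 H each → 4
  2 × O: no H
  1 × C: 3 H
  1 × Cl: no H
  1 × O (charge -1): no H
  1 × S: 1 H
  Total hydrogens = 24.
Net charge -1.
Molecular formula: C16H24ClN2O3S-

C16H24ClN2O3S-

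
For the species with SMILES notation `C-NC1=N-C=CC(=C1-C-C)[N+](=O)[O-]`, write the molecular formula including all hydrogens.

C8H11N3O2

Heavy atoms from the SMILES: 8 C, 3 N, 2 O.
Implicit hydrogens by atom environment:
  3 × C (aromatic): no H
  2 × C: 3 H each → 6
  2 × C (aromatic): 1 H each → 2
  1 × C: 2 H
  1 × N: 1 H
  1 × N (aromatic): no H
  1 × N (charge +1): no H
  1 × O: no H
  1 × O (charge -1): no H
  Total hydrogens = 11.
Molecular formula: C8H11N3O2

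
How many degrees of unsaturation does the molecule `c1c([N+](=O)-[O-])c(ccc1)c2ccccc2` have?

9

Molecular formula from the SMILES: C12H9NO2.
DoU = (2C + 2 + N − H − X)/2 = (2·12 + 2 + 1 − 9 − 0)/2 = 18/2 = 9.
(Structurally: 2 ring(s) + 7 π bond(s) = 9.)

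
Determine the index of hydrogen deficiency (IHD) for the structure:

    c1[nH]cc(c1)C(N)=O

4

Molecular formula from the SMILES: C5H6N2O.
DoU = (2C + 2 + N − H − X)/2 = (2·5 + 2 + 2 − 6 − 0)/2 = 8/2 = 4.
(Structurally: 1 ring(s) + 3 π bond(s) = 4.)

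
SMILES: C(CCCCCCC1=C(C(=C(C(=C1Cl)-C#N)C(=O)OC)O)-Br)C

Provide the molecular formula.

Heavy atoms from the SMILES: 1 Br, 17 C, 1 Cl, 1 N, 3 O.
Implicit hydrogens by atom environment:
  7 × C: 2 H each → 14
  6 × C (aromatic): no H
  2 × C: 3 H each → 6
  2 × C: no H
  2 × O: no H
  1 × Br: no H
  1 × Cl: no H
  1 × N: no H
  1 × O: 1 H
  Total hydrogens = 21.
Molecular formula: C17H21BrClNO3

C17H21BrClNO3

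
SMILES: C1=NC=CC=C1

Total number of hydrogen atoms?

5

Hydrogens are implicit in SMILES; fill each atom to its normal valence:
  5 × C (aromatic): 1 H each → 5
  1 × N (aromatic): no H
  Total hydrogens = 5.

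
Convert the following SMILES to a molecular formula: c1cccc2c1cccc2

Heavy atoms from the SMILES: 10 C.
Implicit hydrogens by atom environment:
  8 × C (aromatic): 1 H each → 8
  2 × C (aromatic): no H
  Total hydrogens = 8.
Molecular formula: C10H8

C10H8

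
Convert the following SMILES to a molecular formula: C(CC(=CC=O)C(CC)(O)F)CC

C10H17FO2

Heavy atoms from the SMILES: 10 C, 1 F, 2 O.
Implicit hydrogens by atom environment:
  4 × C: 2 H each → 8
  2 × C: 3 H each → 6
  2 × C: 1 H each → 2
  2 × C: no H
  1 × F: no H
  1 × O: 1 H
  1 × O: no H
  Total hydrogens = 17.
Molecular formula: C10H17FO2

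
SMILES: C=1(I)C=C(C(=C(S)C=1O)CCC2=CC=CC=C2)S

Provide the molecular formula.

Heavy atoms from the SMILES: 14 C, 1 I, 1 O, 2 S.
Implicit hydrogens by atom environment:
  6 × C (aromatic): 1 H each → 6
  6 × C (aromatic): no H
  2 × C: 2 H each → 4
  2 × S: 1 H each → 2
  1 × I: no H
  1 × O: 1 H
  Total hydrogens = 13.
Molecular formula: C14H13IOS2

C14H13IOS2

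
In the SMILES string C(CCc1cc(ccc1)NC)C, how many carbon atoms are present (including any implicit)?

11

The symbol for carbon appears 11 times in the SMILES. Lowercase c denotes aromatic carbon and counts toward C.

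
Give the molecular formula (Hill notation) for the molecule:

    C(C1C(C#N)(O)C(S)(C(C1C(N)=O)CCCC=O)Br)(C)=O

C13H17BrN2O4S

Heavy atoms from the SMILES: 1 Br, 13 C, 2 N, 4 O, 1 S.
Implicit hydrogens by atom environment:
  5 × C: no H
  4 × C: 1 H each → 4
  3 × C: 2 H each → 6
  3 × O: no H
  1 × Br: no H
  1 × C: 3 H
  1 × N: 2 H
  1 × N: no H
  1 × O: 1 H
  1 × S: 1 H
  Total hydrogens = 17.
Molecular formula: C13H17BrN2O4S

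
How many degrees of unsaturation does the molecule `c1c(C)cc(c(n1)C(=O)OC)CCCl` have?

Molecular formula from the SMILES: C10H12ClNO2.
DoU = (2C + 2 + N − H − X)/2 = (2·10 + 2 + 1 − 12 − 1)/2 = 10/2 = 5.
(Structurally: 1 ring(s) + 4 π bond(s) = 5.)

5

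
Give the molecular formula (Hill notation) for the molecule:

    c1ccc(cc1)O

Heavy atoms from the SMILES: 6 C, 1 O.
Implicit hydrogens by atom environment:
  5 × C (aromatic): 1 H each → 5
  1 × C (aromatic): no H
  1 × O: 1 H
  Total hydrogens = 6.
Molecular formula: C6H6O

C6H6O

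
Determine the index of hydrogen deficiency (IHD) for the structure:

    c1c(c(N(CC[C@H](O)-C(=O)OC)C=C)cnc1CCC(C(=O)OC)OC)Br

Molecular formula from the SMILES: C18H25BrN2O6.
DoU = (2C + 2 + N − H − X)/2 = (2·18 + 2 + 2 − 25 − 1)/2 = 14/2 = 7.
(Structurally: 1 ring(s) + 6 π bond(s) = 7.)

7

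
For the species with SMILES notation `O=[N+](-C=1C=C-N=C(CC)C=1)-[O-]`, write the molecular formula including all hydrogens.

Heavy atoms from the SMILES: 7 C, 2 N, 2 O.
Implicit hydrogens by atom environment:
  3 × C (aromatic): 1 H each → 3
  2 × C (aromatic): no H
  1 × C: 3 H
  1 × C: 2 H
  1 × N (aromatic): no H
  1 × N (charge +1): no H
  1 × O: no H
  1 × O (charge -1): no H
  Total hydrogens = 8.
Molecular formula: C7H8N2O2

C7H8N2O2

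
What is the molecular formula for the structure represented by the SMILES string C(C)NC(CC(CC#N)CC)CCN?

C11H23N3

Heavy atoms from the SMILES: 11 C, 3 N.
Implicit hydrogens by atom environment:
  6 × C: 2 H each → 12
  2 × C: 3 H each → 6
  2 × C: 1 H each → 2
  1 × C: no H
  1 × N: 2 H
  1 × N: 1 H
  1 × N: no H
  Total hydrogens = 23.
Molecular formula: C11H23N3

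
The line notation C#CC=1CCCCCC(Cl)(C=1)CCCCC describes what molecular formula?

Heavy atoms from the SMILES: 15 C, 1 Cl.
Implicit hydrogens by atom environment:
  9 × C: 2 H each → 18
  3 × C: no H
  2 × C: 1 H each → 2
  1 × C: 3 H
  1 × Cl: no H
  Total hydrogens = 23.
Molecular formula: C15H23Cl

C15H23Cl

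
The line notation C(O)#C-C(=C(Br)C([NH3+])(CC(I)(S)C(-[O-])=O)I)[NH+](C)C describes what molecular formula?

Heavy atoms from the SMILES: 1 Br, 10 C, 2 I, 2 N, 3 O, 1 S.
Implicit hydrogens by atom environment:
  7 × C: no H
  2 × C: 3 H each → 6
  2 × I: no H
  1 × Br: no H
  1 × C: 2 H
  1 × N (charge +1): 3 H
  1 × N (charge +1): 1 H
  1 × O: 1 H
  1 × O: no H
  1 × O (charge -1): no H
  1 × S: 1 H
  Total hydrogens = 14.
Net charge +1.
Molecular formula: C10H14BrI2N2O3S+

C10H14BrI2N2O3S+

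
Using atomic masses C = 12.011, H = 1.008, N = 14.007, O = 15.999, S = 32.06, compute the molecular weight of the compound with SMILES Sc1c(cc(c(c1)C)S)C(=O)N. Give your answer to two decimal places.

Molecular formula: C8H9NOS2.
M = 8×12.011 + 9×1.008 + 1×14.007 + 1×15.999 + 2×32.06 = 199.29 g/mol.

199.29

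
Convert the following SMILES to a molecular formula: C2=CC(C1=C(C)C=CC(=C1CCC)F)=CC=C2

C16H17F

Heavy atoms from the SMILES: 16 C, 1 F.
Implicit hydrogens by atom environment:
  7 × C (aromatic): 1 H each → 7
  5 × C (aromatic): no H
  2 × C: 3 H each → 6
  2 × C: 2 H each → 4
  1 × F: no H
  Total hydrogens = 17.
Molecular formula: C16H17F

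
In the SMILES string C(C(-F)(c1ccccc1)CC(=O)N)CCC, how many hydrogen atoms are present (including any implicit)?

Hydrogens are implicit in SMILES; fill each atom to its normal valence:
  5 × C (aromatic): 1 H each → 5
  4 × C: 2 H each → 8
  2 × C: no H
  1 × C: 3 H
  1 × C (aromatic): no H
  1 × F: no H
  1 × N: 2 H
  1 × O: no H
  Total hydrogens = 18.

18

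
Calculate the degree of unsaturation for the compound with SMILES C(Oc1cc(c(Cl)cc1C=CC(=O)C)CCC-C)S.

Molecular formula from the SMILES: C15H19ClO2S.
DoU = (2C + 2 + N − H − X)/2 = (2·15 + 2 + 0 − 19 − 1)/2 = 12/2 = 6.
(Structurally: 1 ring(s) + 5 π bond(s) = 6.)

6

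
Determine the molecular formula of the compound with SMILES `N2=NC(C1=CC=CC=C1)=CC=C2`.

Heavy atoms from the SMILES: 10 C, 2 N.
Implicit hydrogens by atom environment:
  8 × C (aromatic): 1 H each → 8
  2 × C (aromatic): no H
  2 × N (aromatic): no H
  Total hydrogens = 8.
Molecular formula: C10H8N2

C10H8N2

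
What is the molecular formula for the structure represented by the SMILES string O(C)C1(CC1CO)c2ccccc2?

C11H14O2

Heavy atoms from the SMILES: 11 C, 2 O.
Implicit hydrogens by atom environment:
  5 × C (aromatic): 1 H each → 5
  2 × C: 2 H each → 4
  1 × C: 3 H
  1 × C: 1 H
  1 × C: no H
  1 × C (aromatic): no H
  1 × O: 1 H
  1 × O: no H
  Total hydrogens = 14.
Molecular formula: C11H14O2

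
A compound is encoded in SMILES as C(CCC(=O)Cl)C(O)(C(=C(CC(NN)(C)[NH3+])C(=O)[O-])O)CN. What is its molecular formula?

C12H23ClN4O5

Heavy atoms from the SMILES: 12 C, 1 Cl, 4 N, 5 O.
Implicit hydrogens by atom environment:
  6 × C: no H
  5 × C: 2 H each → 10
  2 × N: 2 H each → 4
  2 × O: 1 H each → 2
  2 × O: no H
  1 × C: 3 H
  1 × Cl: no H
  1 × N (charge +1): 3 H
  1 × N: 1 H
  1 × O (charge -1): no H
  Total hydrogens = 23.
Molecular formula: C12H23ClN4O5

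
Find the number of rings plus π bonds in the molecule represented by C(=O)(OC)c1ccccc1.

Molecular formula from the SMILES: C8H8O2.
DoU = (2C + 2 + N − H − X)/2 = (2·8 + 2 + 0 − 8 − 0)/2 = 10/2 = 5.
(Structurally: 1 ring(s) + 4 π bond(s) = 5.)

5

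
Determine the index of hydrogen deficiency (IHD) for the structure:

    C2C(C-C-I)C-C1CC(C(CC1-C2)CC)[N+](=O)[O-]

Molecular formula from the SMILES: C14H24INO2.
DoU = (2C + 2 + N − H − X)/2 = (2·14 + 2 + 1 − 24 − 1)/2 = 6/2 = 3.
(Structurally: 2 ring(s) + 1 π bond(s) = 3.)

3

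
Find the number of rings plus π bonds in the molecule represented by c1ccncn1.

Molecular formula from the SMILES: C4H4N2.
DoU = (2C + 2 + N − H − X)/2 = (2·4 + 2 + 2 − 4 − 0)/2 = 8/2 = 4.
(Structurally: 1 ring(s) + 3 π bond(s) = 4.)

4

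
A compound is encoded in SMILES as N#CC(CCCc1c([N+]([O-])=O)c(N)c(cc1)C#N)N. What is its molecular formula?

Heavy atoms from the SMILES: 12 C, 5 N, 2 O.
Implicit hydrogens by atom environment:
  4 × C (aromatic): no H
  3 × C: 2 H each → 6
  2 × C (aromatic): 1 H each → 2
  2 × C: no H
  2 × N: 2 H each → 4
  2 × N: no H
  1 × C: 1 H
  1 × N (charge +1): no H
  1 × O: no H
  1 × O (charge -1): no H
  Total hydrogens = 13.
Molecular formula: C12H13N5O2

C12H13N5O2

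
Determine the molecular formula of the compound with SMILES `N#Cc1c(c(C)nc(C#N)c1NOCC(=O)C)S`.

Heavy atoms from the SMILES: 11 C, 4 N, 2 O, 1 S.
Implicit hydrogens by atom environment:
  5 × C (aromatic): no H
  3 × C: no H
  2 × C: 3 H each → 6
  2 × N: no H
  2 × O: no H
  1 × C: 2 H
  1 × N: 1 H
  1 × N (aromatic): no H
  1 × S: 1 H
  Total hydrogens = 10.
Molecular formula: C11H10N4O2S

C11H10N4O2S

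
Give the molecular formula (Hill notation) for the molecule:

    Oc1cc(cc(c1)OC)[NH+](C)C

C9H14NO2+

Heavy atoms from the SMILES: 9 C, 1 N, 2 O.
Implicit hydrogens by atom environment:
  3 × C: 3 H each → 9
  3 × C (aromatic): 1 H each → 3
  3 × C (aromatic): no H
  1 × N (charge +1): 1 H
  1 × O: 1 H
  1 × O: no H
  Total hydrogens = 14.
Net charge +1.
Molecular formula: C9H14NO2+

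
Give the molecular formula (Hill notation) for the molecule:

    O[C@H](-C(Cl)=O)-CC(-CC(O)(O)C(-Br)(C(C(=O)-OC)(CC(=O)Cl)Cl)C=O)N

C13H17BrCl3NO8

Heavy atoms from the SMILES: 1 Br, 13 C, 3 Cl, 1 N, 8 O.
Implicit hydrogens by atom environment:
  6 × C: no H
  5 × O: no H
  3 × C: 2 H each → 6
  3 × C: 1 H each → 3
  3 × Cl: no H
  3 × O: 1 H each → 3
  1 × Br: no H
  1 × C: 3 H
  1 × N: 2 H
  Total hydrogens = 17.
Molecular formula: C13H17BrCl3NO8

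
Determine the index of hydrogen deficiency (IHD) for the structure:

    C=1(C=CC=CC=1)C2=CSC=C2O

Molecular formula from the SMILES: C10H8OS.
DoU = (2C + 2 + N − H − X)/2 = (2·10 + 2 + 0 − 8 − 0)/2 = 14/2 = 7.
(Structurally: 2 ring(s) + 5 π bond(s) = 7.)

7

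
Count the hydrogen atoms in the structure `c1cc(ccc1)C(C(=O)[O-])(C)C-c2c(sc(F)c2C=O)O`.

12

Hydrogens are implicit in SMILES; fill each atom to its normal valence:
  5 × C (aromatic): 1 H each → 5
  5 × C (aromatic): no H
  2 × C: no H
  2 × O: no H
  1 × C: 3 H
  1 × C: 2 H
  1 × C: 1 H
  1 × F: no H
  1 × O: 1 H
  1 × O (charge -1): no H
  1 × S (aromatic): no H
  Total hydrogens = 12.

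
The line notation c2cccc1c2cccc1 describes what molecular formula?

C10H8

Heavy atoms from the SMILES: 10 C.
Implicit hydrogens by atom environment:
  8 × C (aromatic): 1 H each → 8
  2 × C (aromatic): no H
  Total hydrogens = 8.
Molecular formula: C10H8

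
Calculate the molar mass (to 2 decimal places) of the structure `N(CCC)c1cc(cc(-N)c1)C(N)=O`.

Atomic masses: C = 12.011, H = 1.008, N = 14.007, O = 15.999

193.25

Molecular formula: C10H15N3O.
M = 10×12.011 + 15×1.008 + 3×14.007 + 1×15.999 = 193.25 g/mol.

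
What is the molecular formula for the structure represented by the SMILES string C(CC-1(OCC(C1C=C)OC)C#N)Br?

C10H14BrNO2

Heavy atoms from the SMILES: 1 Br, 10 C, 1 N, 2 O.
Implicit hydrogens by atom environment:
  4 × C: 2 H each → 8
  3 × C: 1 H each → 3
  2 × C: no H
  2 × O: no H
  1 × Br: no H
  1 × C: 3 H
  1 × N: no H
  Total hydrogens = 14.
Molecular formula: C10H14BrNO2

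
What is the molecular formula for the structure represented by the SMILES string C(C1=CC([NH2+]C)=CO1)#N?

Heavy atoms from the SMILES: 6 C, 2 N, 1 O.
Implicit hydrogens by atom environment:
  2 × C (aromatic): 1 H each → 2
  2 × C (aromatic): no H
  1 × C: 3 H
  1 × C: no H
  1 × N (charge +1): 2 H
  1 × N: no H
  1 × O (aromatic): no H
  Total hydrogens = 7.
Net charge +1.
Molecular formula: C6H7N2O+

C6H7N2O+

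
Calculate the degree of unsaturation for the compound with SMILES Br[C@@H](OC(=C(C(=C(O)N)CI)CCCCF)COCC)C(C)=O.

Molecular formula from the SMILES: C15H24BrFINO4.
DoU = (2C + 2 + N − H − X)/2 = (2·15 + 2 + 1 − 24 − 3)/2 = 6/2 = 3.
(Structurally: 0 ring(s) + 3 π bond(s) = 3.)

3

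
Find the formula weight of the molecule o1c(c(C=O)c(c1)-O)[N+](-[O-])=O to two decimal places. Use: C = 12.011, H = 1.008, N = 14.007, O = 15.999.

157.08

Molecular formula: C5H3NO5.
M = 5×12.011 + 3×1.008 + 1×14.007 + 5×15.999 = 157.08 g/mol.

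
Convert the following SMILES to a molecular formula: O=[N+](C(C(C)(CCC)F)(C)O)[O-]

Heavy atoms from the SMILES: 7 C, 1 F, 1 N, 3 O.
Implicit hydrogens by atom environment:
  3 × C: 3 H each → 9
  2 × C: 2 H each → 4
  2 × C: no H
  1 × F: no H
  1 × N (charge +1): no H
  1 × O: 1 H
  1 × O: no H
  1 × O (charge -1): no H
  Total hydrogens = 14.
Molecular formula: C7H14FNO3

C7H14FNO3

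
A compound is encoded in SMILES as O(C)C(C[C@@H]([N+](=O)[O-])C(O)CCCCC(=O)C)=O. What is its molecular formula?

Heavy atoms from the SMILES: 11 C, 1 N, 6 O.
Implicit hydrogens by atom environment:
  5 × C: 2 H each → 10
  4 × O: no H
  2 × C: 3 H each → 6
  2 × C: 1 H each → 2
  2 × C: no H
  1 × N (charge +1): no H
  1 × O: 1 H
  1 × O (charge -1): no H
  Total hydrogens = 19.
Molecular formula: C11H19NO6

C11H19NO6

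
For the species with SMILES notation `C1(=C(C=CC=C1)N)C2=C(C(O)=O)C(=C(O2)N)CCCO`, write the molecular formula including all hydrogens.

Heavy atoms from the SMILES: 14 C, 2 N, 4 O.
Implicit hydrogens by atom environment:
  6 × C (aromatic): no H
  4 × C (aromatic): 1 H each → 4
  3 × C: 2 H each → 6
  2 × N: 2 H each → 4
  2 × O: 1 H each → 2
  1 × C: no H
  1 × O (aromatic): no H
  1 × O: no H
  Total hydrogens = 16.
Molecular formula: C14H16N2O4

C14H16N2O4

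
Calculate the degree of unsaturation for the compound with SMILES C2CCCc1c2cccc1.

Molecular formula from the SMILES: C10H12.
DoU = (2C + 2 + N − H − X)/2 = (2·10 + 2 + 0 − 12 − 0)/2 = 10/2 = 5.
(Structurally: 2 ring(s) + 3 π bond(s) = 5.)

5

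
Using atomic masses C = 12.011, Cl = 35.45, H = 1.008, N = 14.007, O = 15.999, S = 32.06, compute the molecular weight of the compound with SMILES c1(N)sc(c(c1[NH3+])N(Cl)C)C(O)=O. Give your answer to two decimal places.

222.67

Molecular formula: C6H9ClN3O2S+.
M = 6×12.011 + 1×35.45 + 9×1.008 + 3×14.007 + 2×15.999 + 1×32.06 = 222.67 g/mol.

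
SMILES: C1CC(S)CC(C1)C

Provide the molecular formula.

C7H14S

Heavy atoms from the SMILES: 7 C, 1 S.
Implicit hydrogens by atom environment:
  4 × C: 2 H each → 8
  2 × C: 1 H each → 2
  1 × C: 3 H
  1 × S: 1 H
  Total hydrogens = 14.
Molecular formula: C7H14S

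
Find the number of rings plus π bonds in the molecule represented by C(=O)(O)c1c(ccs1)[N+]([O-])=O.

Molecular formula from the SMILES: C5H3NO4S.
DoU = (2C + 2 + N − H − X)/2 = (2·5 + 2 + 1 − 3 − 0)/2 = 10/2 = 5.
(Structurally: 1 ring(s) + 4 π bond(s) = 5.)

5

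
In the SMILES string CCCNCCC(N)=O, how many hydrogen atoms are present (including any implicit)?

14

Hydrogens are implicit in SMILES; fill each atom to its normal valence:
  4 × C: 2 H each → 8
  1 × C: 3 H
  1 × C: no H
  1 × N: 2 H
  1 × N: 1 H
  1 × O: no H
  Total hydrogens = 14.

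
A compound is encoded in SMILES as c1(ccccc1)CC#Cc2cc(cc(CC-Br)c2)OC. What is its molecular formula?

C18H17BrO

Heavy atoms from the SMILES: 1 Br, 18 C, 1 O.
Implicit hydrogens by atom environment:
  8 × C (aromatic): 1 H each → 8
  4 × C (aromatic): no H
  3 × C: 2 H each → 6
  2 × C: no H
  1 × Br: no H
  1 × C: 3 H
  1 × O: no H
  Total hydrogens = 17.
Molecular formula: C18H17BrO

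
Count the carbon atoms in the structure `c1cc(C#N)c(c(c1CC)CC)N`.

The symbol for carbon appears 11 times in the SMILES. Lowercase c denotes aromatic carbon and counts toward C.

11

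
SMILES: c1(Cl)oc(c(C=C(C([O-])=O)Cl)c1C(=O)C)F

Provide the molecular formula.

C9H4Cl2FO4-

Heavy atoms from the SMILES: 9 C, 2 Cl, 1 F, 4 O.
Implicit hydrogens by atom environment:
  4 × C (aromatic): no H
  3 × C: no H
  2 × Cl: no H
  2 × O: no H
  1 × C: 3 H
  1 × C: 1 H
  1 × F: no H
  1 × O (aromatic): no H
  1 × O (charge -1): no H
  Total hydrogens = 4.
Net charge -1.
Molecular formula: C9H4Cl2FO4-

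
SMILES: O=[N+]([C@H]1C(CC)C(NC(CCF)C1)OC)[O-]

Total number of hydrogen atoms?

19

Hydrogens are implicit in SMILES; fill each atom to its normal valence:
  4 × C: 2 H each → 8
  4 × C: 1 H each → 4
  2 × C: 3 H each → 6
  2 × O: no H
  1 × F: no H
  1 × N: 1 H
  1 × N (charge +1): no H
  1 × O (charge -1): no H
  Total hydrogens = 19.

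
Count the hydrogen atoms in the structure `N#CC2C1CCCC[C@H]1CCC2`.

Hydrogens are implicit in SMILES; fill each atom to its normal valence:
  7 × C: 2 H each → 14
  3 × C: 1 H each → 3
  1 × C: no H
  1 × N: no H
  Total hydrogens = 17.

17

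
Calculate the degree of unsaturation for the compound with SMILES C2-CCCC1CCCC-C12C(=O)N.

3

Molecular formula from the SMILES: C11H19NO.
DoU = (2C + 2 + N − H − X)/2 = (2·11 + 2 + 1 − 19 − 0)/2 = 6/2 = 3.
(Structurally: 2 ring(s) + 1 π bond(s) = 3.)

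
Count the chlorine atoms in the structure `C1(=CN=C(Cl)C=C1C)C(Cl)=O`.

2

The symbol for chlorine appears 2 times in the SMILES.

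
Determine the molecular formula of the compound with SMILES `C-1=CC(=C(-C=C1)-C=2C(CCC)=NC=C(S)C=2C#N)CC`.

Heavy atoms from the SMILES: 17 C, 2 N, 1 S.
Implicit hydrogens by atom environment:
  6 × C (aromatic): no H
  5 × C (aromatic): 1 H each → 5
  3 × C: 2 H each → 6
  2 × C: 3 H each → 6
  1 × C: no H
  1 × N (aromatic): no H
  1 × N: no H
  1 × S: 1 H
  Total hydrogens = 18.
Molecular formula: C17H18N2S

C17H18N2S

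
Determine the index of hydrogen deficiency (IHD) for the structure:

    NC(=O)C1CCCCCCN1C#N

Molecular formula from the SMILES: C9H15N3O.
DoU = (2C + 2 + N − H − X)/2 = (2·9 + 2 + 3 − 15 − 0)/2 = 8/2 = 4.
(Structurally: 1 ring(s) + 3 π bond(s) = 4.)

4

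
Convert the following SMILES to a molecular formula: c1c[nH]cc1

Heavy atoms from the SMILES: 4 C, 1 N.
Implicit hydrogens by atom environment:
  4 × C (aromatic): 1 H each → 4
  1 × N (aromatic): 1 H
  Total hydrogens = 5.
Molecular formula: C4H5N

C4H5N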